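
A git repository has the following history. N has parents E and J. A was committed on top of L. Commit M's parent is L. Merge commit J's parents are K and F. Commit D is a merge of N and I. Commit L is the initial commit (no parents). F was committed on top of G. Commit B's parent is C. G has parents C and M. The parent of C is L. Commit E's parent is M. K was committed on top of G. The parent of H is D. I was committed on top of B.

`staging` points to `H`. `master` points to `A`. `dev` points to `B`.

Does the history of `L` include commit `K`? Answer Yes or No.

No

Ancestors of L: {L}.
K is not in that set, so it is not an ancestor of L.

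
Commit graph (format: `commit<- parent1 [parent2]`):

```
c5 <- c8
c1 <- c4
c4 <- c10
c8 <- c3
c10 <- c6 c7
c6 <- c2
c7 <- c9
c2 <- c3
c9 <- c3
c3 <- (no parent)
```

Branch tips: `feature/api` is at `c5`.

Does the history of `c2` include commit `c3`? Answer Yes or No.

Ancestors of c2 (commits reachable by following parents): {c2, c3}.
c3 is in that set, so it is an ancestor of c2.

Yes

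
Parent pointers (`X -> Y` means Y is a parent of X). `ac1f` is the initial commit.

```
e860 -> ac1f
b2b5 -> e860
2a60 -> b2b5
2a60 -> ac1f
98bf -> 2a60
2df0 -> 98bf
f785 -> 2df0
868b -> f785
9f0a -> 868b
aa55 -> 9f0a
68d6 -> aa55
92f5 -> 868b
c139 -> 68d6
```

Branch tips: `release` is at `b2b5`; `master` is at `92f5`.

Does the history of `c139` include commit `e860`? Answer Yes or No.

Yes

Ancestors of c139 (commits reachable by following parents): {2a60, 2df0, 68d6, 868b, 98bf, 9f0a, aa55, ac1f, b2b5, c139, e860, f785}.
e860 is in that set, so it is an ancestor of c139.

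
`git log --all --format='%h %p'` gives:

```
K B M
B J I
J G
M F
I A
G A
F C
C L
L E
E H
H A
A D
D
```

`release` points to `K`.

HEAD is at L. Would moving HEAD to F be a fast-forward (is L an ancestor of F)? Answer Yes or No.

Yes

A fast-forward from L to F is possible iff L is an ancestor of F.
Ancestors of F: {A, C, D, E, F, H, L}.
L is among them, so fast-forward is possible.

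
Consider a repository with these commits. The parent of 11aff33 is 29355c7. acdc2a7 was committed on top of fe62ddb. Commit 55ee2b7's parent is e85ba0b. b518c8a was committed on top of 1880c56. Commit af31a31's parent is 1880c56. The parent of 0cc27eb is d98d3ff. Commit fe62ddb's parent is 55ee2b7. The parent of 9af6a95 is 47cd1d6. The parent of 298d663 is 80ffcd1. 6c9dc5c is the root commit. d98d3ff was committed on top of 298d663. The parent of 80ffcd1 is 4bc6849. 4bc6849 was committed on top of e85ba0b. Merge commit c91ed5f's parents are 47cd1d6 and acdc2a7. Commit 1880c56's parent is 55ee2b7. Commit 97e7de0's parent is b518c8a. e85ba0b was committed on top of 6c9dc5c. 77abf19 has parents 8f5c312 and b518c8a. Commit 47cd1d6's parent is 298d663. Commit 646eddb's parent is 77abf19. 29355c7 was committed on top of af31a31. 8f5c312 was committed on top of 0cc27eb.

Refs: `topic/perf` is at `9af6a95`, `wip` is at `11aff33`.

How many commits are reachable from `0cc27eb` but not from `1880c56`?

Reachable from 0cc27eb: {0cc27eb, 298d663, 4bc6849, 6c9dc5c, 80ffcd1, d98d3ff, e85ba0b}.
Reachable from 1880c56: {1880c56, 55ee2b7, 6c9dc5c, e85ba0b}.
In 0cc27eb's history but not 1880c56's: {0cc27eb, 298d663, 4bc6849, 80ffcd1, d98d3ff} — 5 commits.

5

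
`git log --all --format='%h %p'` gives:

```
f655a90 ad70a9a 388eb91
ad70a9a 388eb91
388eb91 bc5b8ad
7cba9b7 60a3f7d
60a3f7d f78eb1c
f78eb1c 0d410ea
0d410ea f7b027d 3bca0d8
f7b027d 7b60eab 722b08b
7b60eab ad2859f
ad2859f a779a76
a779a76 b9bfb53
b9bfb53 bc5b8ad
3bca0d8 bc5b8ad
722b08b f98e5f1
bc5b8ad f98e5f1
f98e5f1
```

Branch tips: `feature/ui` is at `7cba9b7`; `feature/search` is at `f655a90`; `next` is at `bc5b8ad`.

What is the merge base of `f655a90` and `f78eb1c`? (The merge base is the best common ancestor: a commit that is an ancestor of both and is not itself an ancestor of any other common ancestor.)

Ancestors of f655a90: {388eb91, ad70a9a, bc5b8ad, f655a90, f98e5f1}.
Ancestors of f78eb1c: {0d410ea, 3bca0d8, 722b08b, 7b60eab, a779a76, ad2859f, b9bfb53, bc5b8ad, f78eb1c, f7b027d, f98e5f1}.
Common ancestors: {bc5b8ad, f98e5f1}.
Among these, bc5b8ad is not an ancestor of any other common ancestor — it is the merge base.

bc5b8ad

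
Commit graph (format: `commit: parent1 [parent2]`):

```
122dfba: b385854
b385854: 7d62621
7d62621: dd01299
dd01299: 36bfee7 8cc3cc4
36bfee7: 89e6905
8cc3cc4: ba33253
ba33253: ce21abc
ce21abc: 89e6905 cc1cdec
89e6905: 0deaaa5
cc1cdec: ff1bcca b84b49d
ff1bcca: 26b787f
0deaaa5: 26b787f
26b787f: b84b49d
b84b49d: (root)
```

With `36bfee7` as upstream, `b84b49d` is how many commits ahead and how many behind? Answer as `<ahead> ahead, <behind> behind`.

Reachable from b84b49d: {b84b49d}.
Reachable from 36bfee7: {0deaaa5, 26b787f, 36bfee7, 89e6905, b84b49d}.
Only in b84b49d's history (ahead): {} — 0.
Only in 36bfee7's history (behind): {0deaaa5, 26b787f, 36bfee7, 89e6905} — 4.

0 ahead, 4 behind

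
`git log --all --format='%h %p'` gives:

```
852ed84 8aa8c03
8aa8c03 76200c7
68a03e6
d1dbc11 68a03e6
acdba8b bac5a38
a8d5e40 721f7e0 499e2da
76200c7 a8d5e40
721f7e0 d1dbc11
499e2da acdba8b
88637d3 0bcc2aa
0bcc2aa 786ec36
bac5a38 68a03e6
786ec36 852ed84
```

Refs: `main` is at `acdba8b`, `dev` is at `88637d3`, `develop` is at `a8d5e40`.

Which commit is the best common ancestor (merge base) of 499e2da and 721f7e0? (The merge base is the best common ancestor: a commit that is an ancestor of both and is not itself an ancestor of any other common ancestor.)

68a03e6

Ancestors of 499e2da: {499e2da, 68a03e6, acdba8b, bac5a38}.
Ancestors of 721f7e0: {68a03e6, 721f7e0, d1dbc11}.
Common ancestors: {68a03e6}.
The only common ancestor is 68a03e6, so it is the merge base.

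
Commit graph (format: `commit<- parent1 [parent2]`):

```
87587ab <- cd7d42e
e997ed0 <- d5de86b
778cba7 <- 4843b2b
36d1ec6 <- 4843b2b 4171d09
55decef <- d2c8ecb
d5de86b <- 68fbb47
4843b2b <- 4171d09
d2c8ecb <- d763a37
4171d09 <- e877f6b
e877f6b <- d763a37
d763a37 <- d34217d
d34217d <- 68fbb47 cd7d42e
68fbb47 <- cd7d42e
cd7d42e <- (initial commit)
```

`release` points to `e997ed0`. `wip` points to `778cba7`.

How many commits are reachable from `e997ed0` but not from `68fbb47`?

Reachable from e997ed0: {68fbb47, cd7d42e, d5de86b, e997ed0}.
Reachable from 68fbb47: {68fbb47, cd7d42e}.
In e997ed0's history but not 68fbb47's: {d5de86b, e997ed0} — 2 commits.

2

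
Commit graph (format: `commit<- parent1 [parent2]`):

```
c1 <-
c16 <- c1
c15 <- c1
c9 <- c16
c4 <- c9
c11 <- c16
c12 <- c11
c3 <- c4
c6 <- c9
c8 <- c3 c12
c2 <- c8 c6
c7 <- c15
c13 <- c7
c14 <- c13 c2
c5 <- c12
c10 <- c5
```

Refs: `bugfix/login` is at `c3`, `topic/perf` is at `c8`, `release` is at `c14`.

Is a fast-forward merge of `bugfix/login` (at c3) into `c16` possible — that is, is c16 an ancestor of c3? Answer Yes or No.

A fast-forward from c16 to c3 is possible iff c16 is an ancestor of c3.
Ancestors of c3: {c1, c16, c3, c4, c9}.
c16 is among them, so fast-forward is possible.

Yes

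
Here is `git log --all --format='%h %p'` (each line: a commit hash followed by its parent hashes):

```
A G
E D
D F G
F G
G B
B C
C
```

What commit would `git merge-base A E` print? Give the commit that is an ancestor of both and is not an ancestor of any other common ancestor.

Ancestors of A: {A, B, C, G}.
Ancestors of E: {B, C, D, E, F, G}.
Common ancestors: {B, C, G}.
Among these, G is not an ancestor of any other common ancestor — it is the merge base.

G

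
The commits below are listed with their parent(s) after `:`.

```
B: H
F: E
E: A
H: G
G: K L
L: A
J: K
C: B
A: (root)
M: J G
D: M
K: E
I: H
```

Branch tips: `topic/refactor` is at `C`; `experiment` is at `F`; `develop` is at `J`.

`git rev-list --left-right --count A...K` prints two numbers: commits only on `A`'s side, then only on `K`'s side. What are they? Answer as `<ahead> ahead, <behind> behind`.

Reachable from A: {A}.
Reachable from K: {A, E, K}.
Only in A's history (ahead): {} — 0.
Only in K's history (behind): {E, K} — 2.

0 ahead, 2 behind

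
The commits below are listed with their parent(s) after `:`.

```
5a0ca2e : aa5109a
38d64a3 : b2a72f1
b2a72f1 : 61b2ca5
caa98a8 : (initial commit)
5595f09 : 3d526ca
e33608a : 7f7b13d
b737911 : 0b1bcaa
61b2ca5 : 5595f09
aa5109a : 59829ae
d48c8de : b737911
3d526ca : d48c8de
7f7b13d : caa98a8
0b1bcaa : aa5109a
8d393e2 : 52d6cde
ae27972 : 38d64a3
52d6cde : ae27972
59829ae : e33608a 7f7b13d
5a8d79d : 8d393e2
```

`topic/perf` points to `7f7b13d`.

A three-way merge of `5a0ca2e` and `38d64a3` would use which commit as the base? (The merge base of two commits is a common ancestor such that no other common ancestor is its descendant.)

Ancestors of 5a0ca2e: {59829ae, 5a0ca2e, 7f7b13d, aa5109a, caa98a8, e33608a}.
Ancestors of 38d64a3: {0b1bcaa, 38d64a3, 3d526ca, 5595f09, 59829ae, 61b2ca5, 7f7b13d, aa5109a, b2a72f1, b737911, caa98a8, d48c8de, e33608a}.
Common ancestors: {59829ae, 7f7b13d, aa5109a, caa98a8, e33608a}.
Among these, aa5109a is not an ancestor of any other common ancestor — it is the merge base.

aa5109a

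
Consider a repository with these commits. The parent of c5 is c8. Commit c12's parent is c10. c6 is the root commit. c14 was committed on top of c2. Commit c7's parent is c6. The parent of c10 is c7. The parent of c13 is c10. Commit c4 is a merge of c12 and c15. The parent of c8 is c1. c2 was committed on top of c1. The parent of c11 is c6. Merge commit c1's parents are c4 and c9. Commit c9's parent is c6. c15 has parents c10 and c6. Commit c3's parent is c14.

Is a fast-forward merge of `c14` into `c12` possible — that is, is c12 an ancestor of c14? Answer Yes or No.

A fast-forward from c12 to c14 is possible iff c12 is an ancestor of c14.
Ancestors of c14: {c1, c10, c12, c14, c15, c2, c4, c6, c7, c9}.
c12 is among them, so fast-forward is possible.

Yes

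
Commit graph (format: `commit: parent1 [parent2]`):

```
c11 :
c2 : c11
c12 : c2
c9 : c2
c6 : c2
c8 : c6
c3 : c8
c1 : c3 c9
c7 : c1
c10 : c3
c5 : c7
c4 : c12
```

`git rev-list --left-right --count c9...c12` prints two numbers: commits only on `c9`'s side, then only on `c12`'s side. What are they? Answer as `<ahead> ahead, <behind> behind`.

Reachable from c9: {c11, c2, c9}.
Reachable from c12: {c11, c12, c2}.
Only in c9's history (ahead): {c9} — 1.
Only in c12's history (behind): {c12} — 1.

1 ahead, 1 behind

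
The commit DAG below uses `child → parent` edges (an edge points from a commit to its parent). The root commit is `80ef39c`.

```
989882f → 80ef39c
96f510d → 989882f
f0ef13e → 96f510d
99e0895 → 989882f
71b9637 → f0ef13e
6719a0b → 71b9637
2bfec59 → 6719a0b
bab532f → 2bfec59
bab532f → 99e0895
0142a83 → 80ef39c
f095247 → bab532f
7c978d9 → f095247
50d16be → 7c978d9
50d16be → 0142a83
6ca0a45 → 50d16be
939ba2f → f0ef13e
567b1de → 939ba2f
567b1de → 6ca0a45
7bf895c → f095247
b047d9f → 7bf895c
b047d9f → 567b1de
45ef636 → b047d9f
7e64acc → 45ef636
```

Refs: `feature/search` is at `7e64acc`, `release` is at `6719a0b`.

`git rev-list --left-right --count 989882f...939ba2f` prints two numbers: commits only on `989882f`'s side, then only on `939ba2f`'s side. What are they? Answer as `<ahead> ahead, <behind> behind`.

Reachable from 989882f: {80ef39c, 989882f}.
Reachable from 939ba2f: {80ef39c, 939ba2f, 96f510d, 989882f, f0ef13e}.
Only in 989882f's history (ahead): {} — 0.
Only in 939ba2f's history (behind): {939ba2f, 96f510d, f0ef13e} — 3.

0 ahead, 3 behind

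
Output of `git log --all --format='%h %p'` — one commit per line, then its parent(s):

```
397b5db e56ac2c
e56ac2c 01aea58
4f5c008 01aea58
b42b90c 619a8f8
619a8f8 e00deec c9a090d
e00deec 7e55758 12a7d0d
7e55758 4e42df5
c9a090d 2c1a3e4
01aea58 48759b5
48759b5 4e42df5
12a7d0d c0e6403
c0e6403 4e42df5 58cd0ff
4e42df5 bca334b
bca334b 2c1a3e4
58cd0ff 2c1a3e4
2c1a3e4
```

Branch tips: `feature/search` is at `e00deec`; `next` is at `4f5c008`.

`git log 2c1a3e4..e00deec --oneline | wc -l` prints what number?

Reachable from e00deec: {12a7d0d, 2c1a3e4, 4e42df5, 58cd0ff, 7e55758, bca334b, c0e6403, e00deec}.
Reachable from 2c1a3e4: {2c1a3e4}.
In e00deec's history but not 2c1a3e4's: {12a7d0d, 4e42df5, 58cd0ff, 7e55758, bca334b, c0e6403, e00deec} — 7 commits.

7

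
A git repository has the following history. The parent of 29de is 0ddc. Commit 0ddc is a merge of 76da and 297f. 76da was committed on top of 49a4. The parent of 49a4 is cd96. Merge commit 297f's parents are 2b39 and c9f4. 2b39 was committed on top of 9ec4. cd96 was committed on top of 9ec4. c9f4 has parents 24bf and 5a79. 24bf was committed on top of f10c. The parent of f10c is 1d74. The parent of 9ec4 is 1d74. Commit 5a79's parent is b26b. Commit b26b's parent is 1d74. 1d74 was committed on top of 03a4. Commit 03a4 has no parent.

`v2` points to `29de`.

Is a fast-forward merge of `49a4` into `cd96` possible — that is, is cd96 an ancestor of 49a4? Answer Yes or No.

Yes

A fast-forward from cd96 to 49a4 is possible iff cd96 is an ancestor of 49a4.
Ancestors of 49a4: {03a4, 1d74, 49a4, 9ec4, cd96}.
cd96 is among them, so fast-forward is possible.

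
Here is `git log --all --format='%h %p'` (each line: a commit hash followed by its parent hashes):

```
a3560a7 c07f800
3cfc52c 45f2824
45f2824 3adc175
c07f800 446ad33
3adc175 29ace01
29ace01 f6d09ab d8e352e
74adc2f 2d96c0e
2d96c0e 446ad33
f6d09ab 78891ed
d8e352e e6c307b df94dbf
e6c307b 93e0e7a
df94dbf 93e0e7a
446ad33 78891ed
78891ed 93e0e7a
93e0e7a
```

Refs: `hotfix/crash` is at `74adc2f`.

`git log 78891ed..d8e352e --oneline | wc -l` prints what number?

3

Reachable from d8e352e: {93e0e7a, d8e352e, df94dbf, e6c307b}.
Reachable from 78891ed: {78891ed, 93e0e7a}.
In d8e352e's history but not 78891ed's: {d8e352e, df94dbf, e6c307b} — 3 commits.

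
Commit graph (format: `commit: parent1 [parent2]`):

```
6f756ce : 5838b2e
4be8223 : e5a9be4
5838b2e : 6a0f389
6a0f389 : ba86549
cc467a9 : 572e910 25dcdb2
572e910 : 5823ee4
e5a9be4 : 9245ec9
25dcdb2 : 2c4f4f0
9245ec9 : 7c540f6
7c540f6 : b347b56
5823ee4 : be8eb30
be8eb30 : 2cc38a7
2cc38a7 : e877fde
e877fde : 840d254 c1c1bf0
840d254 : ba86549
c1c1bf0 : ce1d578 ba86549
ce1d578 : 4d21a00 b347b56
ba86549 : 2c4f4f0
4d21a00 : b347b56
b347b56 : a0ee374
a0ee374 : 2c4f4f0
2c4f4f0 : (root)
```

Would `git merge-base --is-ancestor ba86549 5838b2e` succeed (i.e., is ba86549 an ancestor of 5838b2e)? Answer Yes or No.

Yes

Ancestors of 5838b2e (commits reachable by following parents): {2c4f4f0, 5838b2e, 6a0f389, ba86549}.
ba86549 is in that set, so it is an ancestor of 5838b2e.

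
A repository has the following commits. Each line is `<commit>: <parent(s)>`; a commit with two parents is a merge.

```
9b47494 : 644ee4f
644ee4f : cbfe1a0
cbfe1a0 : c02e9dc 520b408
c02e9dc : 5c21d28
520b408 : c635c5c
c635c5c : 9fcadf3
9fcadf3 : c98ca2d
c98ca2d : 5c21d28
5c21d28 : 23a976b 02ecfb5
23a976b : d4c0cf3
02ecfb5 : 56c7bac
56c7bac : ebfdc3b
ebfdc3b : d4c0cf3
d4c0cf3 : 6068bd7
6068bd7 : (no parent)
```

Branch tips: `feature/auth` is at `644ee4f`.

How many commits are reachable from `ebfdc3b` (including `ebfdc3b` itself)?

Walking parent pointers from ebfdc3b: reachable set = {6068bd7, d4c0cf3, ebfdc3b}.
That is 3 commits.

3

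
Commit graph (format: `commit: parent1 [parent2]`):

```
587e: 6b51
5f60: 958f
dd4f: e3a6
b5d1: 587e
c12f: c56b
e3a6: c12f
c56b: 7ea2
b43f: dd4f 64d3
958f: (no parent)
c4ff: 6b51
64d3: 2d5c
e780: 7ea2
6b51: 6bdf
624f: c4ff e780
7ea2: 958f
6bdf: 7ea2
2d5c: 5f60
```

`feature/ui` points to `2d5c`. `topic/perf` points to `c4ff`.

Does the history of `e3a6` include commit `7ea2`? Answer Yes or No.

Yes

Ancestors of e3a6 (commits reachable by following parents): {7ea2, 958f, c12f, c56b, e3a6}.
7ea2 is in that set, so it is an ancestor of e3a6.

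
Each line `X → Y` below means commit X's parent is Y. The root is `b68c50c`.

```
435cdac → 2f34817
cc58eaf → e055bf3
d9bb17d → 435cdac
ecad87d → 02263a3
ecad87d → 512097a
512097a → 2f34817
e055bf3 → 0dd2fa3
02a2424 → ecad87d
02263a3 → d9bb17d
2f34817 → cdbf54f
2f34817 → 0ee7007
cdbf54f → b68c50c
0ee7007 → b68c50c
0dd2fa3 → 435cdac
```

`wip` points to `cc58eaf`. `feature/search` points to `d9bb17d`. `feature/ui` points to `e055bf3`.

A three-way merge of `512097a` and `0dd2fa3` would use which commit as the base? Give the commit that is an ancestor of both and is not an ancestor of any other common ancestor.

Ancestors of 512097a: {0ee7007, 2f34817, 512097a, b68c50c, cdbf54f}.
Ancestors of 0dd2fa3: {0dd2fa3, 0ee7007, 2f34817, 435cdac, b68c50c, cdbf54f}.
Common ancestors: {0ee7007, 2f34817, b68c50c, cdbf54f}.
Among these, 2f34817 is not an ancestor of any other common ancestor — it is the merge base.

2f34817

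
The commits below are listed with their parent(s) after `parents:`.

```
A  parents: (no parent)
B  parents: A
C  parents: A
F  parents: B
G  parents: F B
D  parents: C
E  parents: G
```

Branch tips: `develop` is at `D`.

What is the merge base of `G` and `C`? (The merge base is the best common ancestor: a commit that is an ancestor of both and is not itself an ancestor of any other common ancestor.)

A

Ancestors of G: {A, B, F, G}.
Ancestors of C: {A, C}.
Common ancestors: {A}.
The only common ancestor is A, so it is the merge base.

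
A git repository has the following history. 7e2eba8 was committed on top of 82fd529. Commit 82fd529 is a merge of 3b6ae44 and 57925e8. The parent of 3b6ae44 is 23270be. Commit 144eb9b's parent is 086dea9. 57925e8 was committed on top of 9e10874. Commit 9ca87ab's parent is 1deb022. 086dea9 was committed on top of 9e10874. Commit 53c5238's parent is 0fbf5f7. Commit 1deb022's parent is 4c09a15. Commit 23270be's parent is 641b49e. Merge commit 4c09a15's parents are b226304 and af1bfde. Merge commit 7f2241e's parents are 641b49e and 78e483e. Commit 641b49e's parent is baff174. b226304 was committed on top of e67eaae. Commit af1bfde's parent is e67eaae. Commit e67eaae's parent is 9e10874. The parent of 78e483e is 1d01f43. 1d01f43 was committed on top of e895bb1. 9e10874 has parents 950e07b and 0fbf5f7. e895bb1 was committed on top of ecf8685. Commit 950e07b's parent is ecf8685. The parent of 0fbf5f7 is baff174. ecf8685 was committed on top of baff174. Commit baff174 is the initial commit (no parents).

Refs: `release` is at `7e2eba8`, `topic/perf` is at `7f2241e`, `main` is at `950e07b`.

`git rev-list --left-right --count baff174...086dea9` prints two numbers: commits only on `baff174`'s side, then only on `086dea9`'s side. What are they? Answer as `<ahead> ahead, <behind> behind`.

0 ahead, 5 behind

Reachable from baff174: {baff174}.
Reachable from 086dea9: {086dea9, 0fbf5f7, 950e07b, 9e10874, baff174, ecf8685}.
Only in baff174's history (ahead): {} — 0.
Only in 086dea9's history (behind): {086dea9, 0fbf5f7, 950e07b, 9e10874, ecf8685} — 5.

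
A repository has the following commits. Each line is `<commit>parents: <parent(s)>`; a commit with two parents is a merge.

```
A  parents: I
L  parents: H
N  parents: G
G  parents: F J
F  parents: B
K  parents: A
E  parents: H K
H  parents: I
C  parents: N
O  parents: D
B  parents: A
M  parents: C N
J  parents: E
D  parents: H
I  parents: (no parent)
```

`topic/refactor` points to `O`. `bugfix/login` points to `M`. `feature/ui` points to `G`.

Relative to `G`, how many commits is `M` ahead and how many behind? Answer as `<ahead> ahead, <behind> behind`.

3 ahead, 0 behind

Reachable from M: {A, B, C, E, F, G, H, I, J, K, M, N}.
Reachable from G: {A, B, E, F, G, H, I, J, K}.
Only in M's history (ahead): {C, M, N} — 3.
Only in G's history (behind): {} — 0.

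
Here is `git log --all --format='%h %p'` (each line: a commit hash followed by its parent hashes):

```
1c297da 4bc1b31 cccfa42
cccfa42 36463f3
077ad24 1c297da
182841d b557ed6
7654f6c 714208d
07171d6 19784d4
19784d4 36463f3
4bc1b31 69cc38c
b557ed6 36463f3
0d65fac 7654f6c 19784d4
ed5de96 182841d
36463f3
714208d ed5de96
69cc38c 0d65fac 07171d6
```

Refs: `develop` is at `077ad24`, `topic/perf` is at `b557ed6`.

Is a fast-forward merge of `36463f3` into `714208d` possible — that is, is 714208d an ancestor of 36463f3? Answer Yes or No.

A fast-forward from 714208d to 36463f3 is possible iff 714208d is an ancestor of 36463f3.
Ancestors of 36463f3: {36463f3}.
714208d is not among them, so fast-forward is not possible.

No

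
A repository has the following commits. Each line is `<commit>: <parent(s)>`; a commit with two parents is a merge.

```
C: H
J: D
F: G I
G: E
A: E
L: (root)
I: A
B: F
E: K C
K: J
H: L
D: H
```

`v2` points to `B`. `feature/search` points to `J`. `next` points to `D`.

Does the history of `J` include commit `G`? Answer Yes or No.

No

Ancestors of J: {D, H, J, L}.
G is not in that set, so it is not an ancestor of J.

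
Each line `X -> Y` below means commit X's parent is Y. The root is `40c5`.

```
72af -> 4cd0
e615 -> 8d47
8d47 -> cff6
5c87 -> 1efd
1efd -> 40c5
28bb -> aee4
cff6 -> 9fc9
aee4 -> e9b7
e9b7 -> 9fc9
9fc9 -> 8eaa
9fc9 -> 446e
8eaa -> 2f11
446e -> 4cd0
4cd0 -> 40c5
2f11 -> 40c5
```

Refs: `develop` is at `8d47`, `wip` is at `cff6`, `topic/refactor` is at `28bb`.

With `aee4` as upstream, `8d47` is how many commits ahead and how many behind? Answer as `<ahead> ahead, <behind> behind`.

2 ahead, 2 behind

Reachable from 8d47: {2f11, 40c5, 446e, 4cd0, 8d47, 8eaa, 9fc9, cff6}.
Reachable from aee4: {2f11, 40c5, 446e, 4cd0, 8eaa, 9fc9, aee4, e9b7}.
Only in 8d47's history (ahead): {8d47, cff6} — 2.
Only in aee4's history (behind): {aee4, e9b7} — 2.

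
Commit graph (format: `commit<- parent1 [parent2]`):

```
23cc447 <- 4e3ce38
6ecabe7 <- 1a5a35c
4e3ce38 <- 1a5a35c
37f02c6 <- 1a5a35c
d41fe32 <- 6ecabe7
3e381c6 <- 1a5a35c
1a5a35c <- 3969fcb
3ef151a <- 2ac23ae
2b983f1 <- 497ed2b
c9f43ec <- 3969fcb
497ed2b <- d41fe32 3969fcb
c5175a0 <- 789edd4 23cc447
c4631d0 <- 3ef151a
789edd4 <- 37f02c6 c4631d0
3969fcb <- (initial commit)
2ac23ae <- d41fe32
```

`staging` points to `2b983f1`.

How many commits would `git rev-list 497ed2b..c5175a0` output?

Reachable from c5175a0: {1a5a35c, 23cc447, 2ac23ae, 37f02c6, 3969fcb, 3ef151a, 4e3ce38, 6ecabe7, 789edd4, c4631d0, c5175a0, d41fe32}.
Reachable from 497ed2b: {1a5a35c, 3969fcb, 497ed2b, 6ecabe7, d41fe32}.
In c5175a0's history but not 497ed2b's: {23cc447, 2ac23ae, 37f02c6, 3ef151a, 4e3ce38, 789edd4, c4631d0, c5175a0} — 8 commits.

8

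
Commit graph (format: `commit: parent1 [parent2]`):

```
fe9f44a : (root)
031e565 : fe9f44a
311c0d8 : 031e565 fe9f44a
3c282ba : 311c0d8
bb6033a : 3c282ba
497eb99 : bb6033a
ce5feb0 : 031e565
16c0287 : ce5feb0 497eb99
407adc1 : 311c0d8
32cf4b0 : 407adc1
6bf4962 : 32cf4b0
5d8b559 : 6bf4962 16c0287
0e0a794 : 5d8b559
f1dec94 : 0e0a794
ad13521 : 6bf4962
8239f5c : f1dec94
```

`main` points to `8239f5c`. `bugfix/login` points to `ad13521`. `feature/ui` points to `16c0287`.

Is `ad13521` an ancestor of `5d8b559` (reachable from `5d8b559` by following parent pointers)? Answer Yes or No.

No

Ancestors of 5d8b559: {031e565, 16c0287, 311c0d8, 32cf4b0, 3c282ba, 407adc1, 497eb99, 5d8b559, 6bf4962, bb6033a, ce5feb0, fe9f44a}.
ad13521 is not in that set, so it is not an ancestor of 5d8b559.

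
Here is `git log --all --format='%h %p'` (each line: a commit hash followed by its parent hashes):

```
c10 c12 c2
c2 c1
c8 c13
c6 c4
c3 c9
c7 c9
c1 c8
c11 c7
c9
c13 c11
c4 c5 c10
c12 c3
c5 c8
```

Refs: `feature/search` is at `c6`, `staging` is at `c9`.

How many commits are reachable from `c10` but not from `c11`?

7

Reachable from c10: {c1, c10, c11, c12, c13, c2, c3, c7, c8, c9}.
Reachable from c11: {c11, c7, c9}.
In c10's history but not c11's: {c1, c10, c12, c13, c2, c3, c8} — 7 commits.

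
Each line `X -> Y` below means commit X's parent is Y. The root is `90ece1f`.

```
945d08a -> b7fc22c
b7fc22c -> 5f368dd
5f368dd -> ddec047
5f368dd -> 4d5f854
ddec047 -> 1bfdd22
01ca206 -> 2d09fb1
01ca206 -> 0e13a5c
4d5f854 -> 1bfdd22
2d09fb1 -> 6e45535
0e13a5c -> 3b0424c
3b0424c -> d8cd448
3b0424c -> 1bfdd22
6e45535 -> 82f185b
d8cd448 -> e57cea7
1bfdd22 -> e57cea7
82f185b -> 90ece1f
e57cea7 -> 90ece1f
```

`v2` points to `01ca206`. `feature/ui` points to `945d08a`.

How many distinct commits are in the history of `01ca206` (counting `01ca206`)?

10

Walking parent pointers from 01ca206: reachable set = {01ca206, 0e13a5c, 1bfdd22, 2d09fb1, 3b0424c, 6e45535, 82f185b, 90ece1f, d8cd448, e57cea7}.
That is 10 commits.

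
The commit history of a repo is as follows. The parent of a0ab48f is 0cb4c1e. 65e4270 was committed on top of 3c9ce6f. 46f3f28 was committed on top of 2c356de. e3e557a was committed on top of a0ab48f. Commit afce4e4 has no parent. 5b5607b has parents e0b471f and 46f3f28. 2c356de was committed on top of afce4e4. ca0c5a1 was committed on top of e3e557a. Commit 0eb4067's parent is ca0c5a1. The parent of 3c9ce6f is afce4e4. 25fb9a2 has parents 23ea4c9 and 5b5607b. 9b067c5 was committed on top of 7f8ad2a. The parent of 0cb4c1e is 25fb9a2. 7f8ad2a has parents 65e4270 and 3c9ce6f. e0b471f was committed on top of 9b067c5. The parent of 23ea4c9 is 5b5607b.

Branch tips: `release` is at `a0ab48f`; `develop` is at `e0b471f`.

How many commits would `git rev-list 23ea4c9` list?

10

Walking parent pointers from 23ea4c9: reachable set = {23ea4c9, 2c356de, 3c9ce6f, 46f3f28, 5b5607b, 65e4270, 7f8ad2a, 9b067c5, afce4e4, e0b471f}.
That is 10 commits.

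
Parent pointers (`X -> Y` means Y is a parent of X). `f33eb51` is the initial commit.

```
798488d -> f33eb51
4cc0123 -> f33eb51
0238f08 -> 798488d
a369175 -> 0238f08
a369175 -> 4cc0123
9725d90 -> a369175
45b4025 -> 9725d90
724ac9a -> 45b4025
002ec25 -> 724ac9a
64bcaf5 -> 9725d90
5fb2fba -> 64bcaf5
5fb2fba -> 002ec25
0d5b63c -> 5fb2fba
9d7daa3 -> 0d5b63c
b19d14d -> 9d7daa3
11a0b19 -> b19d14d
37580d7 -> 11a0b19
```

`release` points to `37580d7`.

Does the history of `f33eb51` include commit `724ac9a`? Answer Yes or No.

Ancestors of f33eb51: {f33eb51}.
724ac9a is not in that set, so it is not an ancestor of f33eb51.

No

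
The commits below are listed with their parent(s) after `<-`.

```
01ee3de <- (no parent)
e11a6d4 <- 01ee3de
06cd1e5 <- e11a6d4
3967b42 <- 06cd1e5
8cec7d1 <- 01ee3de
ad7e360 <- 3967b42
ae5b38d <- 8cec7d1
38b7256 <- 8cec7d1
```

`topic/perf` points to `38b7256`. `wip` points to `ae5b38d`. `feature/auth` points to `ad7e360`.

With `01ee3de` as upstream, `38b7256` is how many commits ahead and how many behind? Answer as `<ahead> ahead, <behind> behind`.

Reachable from 38b7256: {01ee3de, 38b7256, 8cec7d1}.
Reachable from 01ee3de: {01ee3de}.
Only in 38b7256's history (ahead): {38b7256, 8cec7d1} — 2.
Only in 01ee3de's history (behind): {} — 0.

2 ahead, 0 behind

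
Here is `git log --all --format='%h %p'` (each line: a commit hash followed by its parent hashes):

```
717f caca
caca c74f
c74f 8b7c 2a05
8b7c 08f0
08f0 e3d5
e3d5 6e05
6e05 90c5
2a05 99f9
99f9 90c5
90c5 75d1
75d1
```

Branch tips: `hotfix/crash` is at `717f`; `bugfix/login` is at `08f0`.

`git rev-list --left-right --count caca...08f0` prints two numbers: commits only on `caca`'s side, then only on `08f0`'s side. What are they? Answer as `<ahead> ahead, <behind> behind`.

5 ahead, 0 behind

Reachable from caca: {08f0, 2a05, 6e05, 75d1, 8b7c, 90c5, 99f9, c74f, caca, e3d5}.
Reachable from 08f0: {08f0, 6e05, 75d1, 90c5, e3d5}.
Only in caca's history (ahead): {2a05, 8b7c, 99f9, c74f, caca} — 5.
Only in 08f0's history (behind): {} — 0.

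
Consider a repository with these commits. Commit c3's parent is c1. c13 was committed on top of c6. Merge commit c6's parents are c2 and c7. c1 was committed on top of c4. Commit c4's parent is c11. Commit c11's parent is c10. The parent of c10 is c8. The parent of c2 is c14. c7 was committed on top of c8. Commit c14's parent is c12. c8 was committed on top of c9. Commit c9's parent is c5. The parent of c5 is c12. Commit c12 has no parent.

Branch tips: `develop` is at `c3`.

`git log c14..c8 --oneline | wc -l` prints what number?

3

Reachable from c8: {c12, c5, c8, c9}.
Reachable from c14: {c12, c14}.
In c8's history but not c14's: {c5, c8, c9} — 3 commits.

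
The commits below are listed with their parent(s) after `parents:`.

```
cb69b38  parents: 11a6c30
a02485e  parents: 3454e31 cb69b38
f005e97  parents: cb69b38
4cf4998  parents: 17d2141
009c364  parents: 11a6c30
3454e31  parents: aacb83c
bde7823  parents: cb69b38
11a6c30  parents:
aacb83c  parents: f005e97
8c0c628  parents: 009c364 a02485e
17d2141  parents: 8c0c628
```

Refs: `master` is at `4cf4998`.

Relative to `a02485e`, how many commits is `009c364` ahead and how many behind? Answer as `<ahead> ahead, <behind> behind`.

1 ahead, 5 behind

Reachable from 009c364: {009c364, 11a6c30}.
Reachable from a02485e: {11a6c30, 3454e31, a02485e, aacb83c, cb69b38, f005e97}.
Only in 009c364's history (ahead): {009c364} — 1.
Only in a02485e's history (behind): {3454e31, a02485e, aacb83c, cb69b38, f005e97} — 5.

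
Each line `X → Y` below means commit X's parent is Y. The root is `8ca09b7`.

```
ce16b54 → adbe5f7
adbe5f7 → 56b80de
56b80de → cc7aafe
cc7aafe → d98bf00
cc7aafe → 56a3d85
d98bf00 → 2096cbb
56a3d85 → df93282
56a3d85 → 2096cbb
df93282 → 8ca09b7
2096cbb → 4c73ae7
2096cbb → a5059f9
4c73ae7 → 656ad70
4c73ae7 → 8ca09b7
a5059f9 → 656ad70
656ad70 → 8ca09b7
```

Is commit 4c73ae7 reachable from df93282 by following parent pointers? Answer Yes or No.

Ancestors of df93282: {8ca09b7, df93282}.
4c73ae7 is not in that set, so it is not an ancestor of df93282.

No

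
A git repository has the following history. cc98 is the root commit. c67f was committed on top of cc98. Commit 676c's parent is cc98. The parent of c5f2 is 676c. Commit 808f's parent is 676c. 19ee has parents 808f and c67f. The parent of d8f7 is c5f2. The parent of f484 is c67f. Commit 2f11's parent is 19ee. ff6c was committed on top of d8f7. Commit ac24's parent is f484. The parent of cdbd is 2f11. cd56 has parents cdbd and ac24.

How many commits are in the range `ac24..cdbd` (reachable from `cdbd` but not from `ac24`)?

Reachable from cdbd: {19ee, 2f11, 676c, 808f, c67f, cc98, cdbd}.
Reachable from ac24: {ac24, c67f, cc98, f484}.
In cdbd's history but not ac24's: {19ee, 2f11, 676c, 808f, cdbd} — 5 commits.

5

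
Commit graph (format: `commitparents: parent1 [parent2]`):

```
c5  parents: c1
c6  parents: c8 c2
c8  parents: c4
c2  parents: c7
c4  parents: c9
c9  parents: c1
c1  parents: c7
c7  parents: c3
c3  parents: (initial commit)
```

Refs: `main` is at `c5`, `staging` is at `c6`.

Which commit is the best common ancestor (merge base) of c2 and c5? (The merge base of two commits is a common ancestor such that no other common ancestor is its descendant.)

Ancestors of c2: {c2, c3, c7}.
Ancestors of c5: {c1, c3, c5, c7}.
Common ancestors: {c3, c7}.
Among these, c7 is not an ancestor of any other common ancestor — it is the merge base.

c7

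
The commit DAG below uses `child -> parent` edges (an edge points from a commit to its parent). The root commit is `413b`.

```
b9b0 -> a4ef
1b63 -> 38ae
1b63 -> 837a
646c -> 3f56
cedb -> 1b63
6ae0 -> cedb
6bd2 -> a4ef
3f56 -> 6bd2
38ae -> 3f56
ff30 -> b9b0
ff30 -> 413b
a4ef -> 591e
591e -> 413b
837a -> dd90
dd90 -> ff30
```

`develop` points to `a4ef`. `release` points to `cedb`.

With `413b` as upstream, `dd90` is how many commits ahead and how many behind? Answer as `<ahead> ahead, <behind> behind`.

5 ahead, 0 behind

Reachable from dd90: {413b, 591e, a4ef, b9b0, dd90, ff30}.
Reachable from 413b: {413b}.
Only in dd90's history (ahead): {591e, a4ef, b9b0, dd90, ff30} — 5.
Only in 413b's history (behind): {} — 0.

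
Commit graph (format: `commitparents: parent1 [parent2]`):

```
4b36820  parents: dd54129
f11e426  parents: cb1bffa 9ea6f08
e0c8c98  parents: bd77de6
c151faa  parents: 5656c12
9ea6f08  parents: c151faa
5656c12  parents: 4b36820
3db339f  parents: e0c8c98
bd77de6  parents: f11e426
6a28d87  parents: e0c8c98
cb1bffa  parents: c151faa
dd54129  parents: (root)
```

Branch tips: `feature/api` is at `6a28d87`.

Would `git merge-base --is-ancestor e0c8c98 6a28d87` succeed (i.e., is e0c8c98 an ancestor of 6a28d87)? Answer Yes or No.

Yes

Ancestors of 6a28d87 (commits reachable by following parents): {4b36820, 5656c12, 6a28d87, 9ea6f08, bd77de6, c151faa, cb1bffa, dd54129, e0c8c98, f11e426}.
e0c8c98 is in that set, so it is an ancestor of 6a28d87.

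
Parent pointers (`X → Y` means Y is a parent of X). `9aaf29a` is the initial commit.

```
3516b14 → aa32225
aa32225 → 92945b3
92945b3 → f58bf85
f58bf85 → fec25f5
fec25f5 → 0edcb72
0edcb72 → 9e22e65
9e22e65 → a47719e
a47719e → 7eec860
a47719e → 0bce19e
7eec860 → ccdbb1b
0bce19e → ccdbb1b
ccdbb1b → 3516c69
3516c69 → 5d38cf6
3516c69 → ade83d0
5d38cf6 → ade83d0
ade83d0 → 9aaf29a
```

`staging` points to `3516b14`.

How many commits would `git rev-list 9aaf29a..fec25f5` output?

10

Reachable from fec25f5: {0bce19e, 0edcb72, 3516c69, 5d38cf6, 7eec860, 9aaf29a, 9e22e65, a47719e, ade83d0, ccdbb1b, fec25f5}.
Reachable from 9aaf29a: {9aaf29a}.
In fec25f5's history but not 9aaf29a's: {0bce19e, 0edcb72, 3516c69, 5d38cf6, 7eec860, 9e22e65, a47719e, ade83d0, ccdbb1b, fec25f5} — 10 commits.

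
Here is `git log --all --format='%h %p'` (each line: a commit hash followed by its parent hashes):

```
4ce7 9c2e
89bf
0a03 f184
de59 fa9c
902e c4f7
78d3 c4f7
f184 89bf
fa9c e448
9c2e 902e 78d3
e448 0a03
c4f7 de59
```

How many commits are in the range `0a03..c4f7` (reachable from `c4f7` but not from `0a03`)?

Reachable from c4f7: {0a03, 89bf, c4f7, de59, e448, f184, fa9c}.
Reachable from 0a03: {0a03, 89bf, f184}.
In c4f7's history but not 0a03's: {c4f7, de59, e448, fa9c} — 4 commits.

4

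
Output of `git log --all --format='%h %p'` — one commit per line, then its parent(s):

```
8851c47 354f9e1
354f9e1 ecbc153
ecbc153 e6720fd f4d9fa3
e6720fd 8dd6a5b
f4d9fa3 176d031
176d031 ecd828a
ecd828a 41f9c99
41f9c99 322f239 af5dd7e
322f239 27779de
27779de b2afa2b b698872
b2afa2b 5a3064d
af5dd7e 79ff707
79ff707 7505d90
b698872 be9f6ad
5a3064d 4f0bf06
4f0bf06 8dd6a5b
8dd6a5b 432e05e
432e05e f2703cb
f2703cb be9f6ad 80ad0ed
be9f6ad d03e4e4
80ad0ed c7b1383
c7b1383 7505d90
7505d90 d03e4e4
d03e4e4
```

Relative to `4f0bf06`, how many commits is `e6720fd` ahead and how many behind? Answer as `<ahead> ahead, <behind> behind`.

Reachable from e6720fd: {432e05e, 7505d90, 80ad0ed, 8dd6a5b, be9f6ad, c7b1383, d03e4e4, e6720fd, f2703cb}.
Reachable from 4f0bf06: {432e05e, 4f0bf06, 7505d90, 80ad0ed, 8dd6a5b, be9f6ad, c7b1383, d03e4e4, f2703cb}.
Only in e6720fd's history (ahead): {e6720fd} — 1.
Only in 4f0bf06's history (behind): {4f0bf06} — 1.

1 ahead, 1 behind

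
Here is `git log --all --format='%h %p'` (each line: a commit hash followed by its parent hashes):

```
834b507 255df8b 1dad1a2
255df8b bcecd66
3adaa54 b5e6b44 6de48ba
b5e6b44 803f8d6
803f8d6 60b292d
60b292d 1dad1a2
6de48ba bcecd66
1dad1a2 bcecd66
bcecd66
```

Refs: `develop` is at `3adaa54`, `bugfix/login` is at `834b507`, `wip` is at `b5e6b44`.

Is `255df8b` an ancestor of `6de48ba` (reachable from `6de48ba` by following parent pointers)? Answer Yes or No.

No

Ancestors of 6de48ba: {6de48ba, bcecd66}.
255df8b is not in that set, so it is not an ancestor of 6de48ba.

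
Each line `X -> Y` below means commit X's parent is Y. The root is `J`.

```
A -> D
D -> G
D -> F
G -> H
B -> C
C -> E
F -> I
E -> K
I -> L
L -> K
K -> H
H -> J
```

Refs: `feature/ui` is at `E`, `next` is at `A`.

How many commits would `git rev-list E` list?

Walking parent pointers from E: reachable set = {E, H, J, K}.
That is 4 commits.

4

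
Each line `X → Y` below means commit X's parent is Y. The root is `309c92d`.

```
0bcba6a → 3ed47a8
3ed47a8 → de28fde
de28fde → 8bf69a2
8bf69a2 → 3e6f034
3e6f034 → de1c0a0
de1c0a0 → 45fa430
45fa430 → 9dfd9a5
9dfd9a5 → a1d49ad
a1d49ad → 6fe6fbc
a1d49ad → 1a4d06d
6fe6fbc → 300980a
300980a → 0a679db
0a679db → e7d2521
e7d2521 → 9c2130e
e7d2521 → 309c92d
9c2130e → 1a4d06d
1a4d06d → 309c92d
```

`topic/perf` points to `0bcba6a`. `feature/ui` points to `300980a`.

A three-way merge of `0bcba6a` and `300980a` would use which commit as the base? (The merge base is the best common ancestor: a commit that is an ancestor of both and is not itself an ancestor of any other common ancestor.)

300980a

Ancestors of 0bcba6a: {0a679db, 0bcba6a, 1a4d06d, 300980a, 309c92d, 3e6f034, 3ed47a8, 45fa430, 6fe6fbc, 8bf69a2, 9c2130e, 9dfd9a5, a1d49ad, de1c0a0, de28fde, e7d2521}.
Ancestors of 300980a: {0a679db, 1a4d06d, 300980a, 309c92d, 9c2130e, e7d2521}.
Common ancestors: {0a679db, 1a4d06d, 300980a, 309c92d, 9c2130e, e7d2521}.
Among these, 300980a is not an ancestor of any other common ancestor — it is the merge base.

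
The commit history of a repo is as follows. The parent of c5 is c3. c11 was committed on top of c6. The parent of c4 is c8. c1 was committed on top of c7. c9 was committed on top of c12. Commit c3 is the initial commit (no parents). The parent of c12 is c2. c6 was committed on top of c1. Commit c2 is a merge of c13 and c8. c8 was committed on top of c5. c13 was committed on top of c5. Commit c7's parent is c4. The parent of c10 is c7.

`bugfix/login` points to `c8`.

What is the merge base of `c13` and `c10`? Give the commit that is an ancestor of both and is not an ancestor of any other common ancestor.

c5

Ancestors of c13: {c13, c3, c5}.
Ancestors of c10: {c10, c3, c4, c5, c7, c8}.
Common ancestors: {c3, c5}.
Among these, c5 is not an ancestor of any other common ancestor — it is the merge base.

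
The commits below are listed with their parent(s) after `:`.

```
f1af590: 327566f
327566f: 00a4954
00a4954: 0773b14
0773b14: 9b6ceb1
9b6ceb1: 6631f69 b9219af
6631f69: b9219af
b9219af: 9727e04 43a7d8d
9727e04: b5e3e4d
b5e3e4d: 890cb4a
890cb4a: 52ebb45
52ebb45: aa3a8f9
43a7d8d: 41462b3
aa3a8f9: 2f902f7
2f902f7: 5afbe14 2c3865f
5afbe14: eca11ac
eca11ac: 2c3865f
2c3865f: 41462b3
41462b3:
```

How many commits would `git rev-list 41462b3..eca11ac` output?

2

Reachable from eca11ac: {2c3865f, 41462b3, eca11ac}.
Reachable from 41462b3: {41462b3}.
In eca11ac's history but not 41462b3's: {2c3865f, eca11ac} — 2 commits.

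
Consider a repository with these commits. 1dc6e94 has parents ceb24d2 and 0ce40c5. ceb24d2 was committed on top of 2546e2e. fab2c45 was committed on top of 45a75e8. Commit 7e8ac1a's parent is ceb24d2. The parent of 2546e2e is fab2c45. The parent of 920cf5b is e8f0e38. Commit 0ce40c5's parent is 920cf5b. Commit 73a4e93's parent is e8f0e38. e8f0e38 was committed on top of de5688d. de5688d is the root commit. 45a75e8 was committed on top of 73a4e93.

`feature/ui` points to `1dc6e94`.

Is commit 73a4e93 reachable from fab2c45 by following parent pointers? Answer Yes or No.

Ancestors of fab2c45 (commits reachable by following parents): {45a75e8, 73a4e93, de5688d, e8f0e38, fab2c45}.
73a4e93 is in that set, so it is an ancestor of fab2c45.

Yes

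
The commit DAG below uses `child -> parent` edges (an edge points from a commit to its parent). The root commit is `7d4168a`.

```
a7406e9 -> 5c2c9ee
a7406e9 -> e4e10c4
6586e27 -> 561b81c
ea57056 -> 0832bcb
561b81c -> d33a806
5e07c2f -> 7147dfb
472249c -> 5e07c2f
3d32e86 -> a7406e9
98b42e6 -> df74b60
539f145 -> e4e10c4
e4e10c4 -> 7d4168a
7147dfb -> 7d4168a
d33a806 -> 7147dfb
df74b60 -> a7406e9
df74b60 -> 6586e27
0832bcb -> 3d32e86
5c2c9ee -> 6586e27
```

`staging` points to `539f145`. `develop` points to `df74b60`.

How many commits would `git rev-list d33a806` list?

Walking parent pointers from d33a806: reachable set = {7147dfb, 7d4168a, d33a806}.
That is 3 commits.

3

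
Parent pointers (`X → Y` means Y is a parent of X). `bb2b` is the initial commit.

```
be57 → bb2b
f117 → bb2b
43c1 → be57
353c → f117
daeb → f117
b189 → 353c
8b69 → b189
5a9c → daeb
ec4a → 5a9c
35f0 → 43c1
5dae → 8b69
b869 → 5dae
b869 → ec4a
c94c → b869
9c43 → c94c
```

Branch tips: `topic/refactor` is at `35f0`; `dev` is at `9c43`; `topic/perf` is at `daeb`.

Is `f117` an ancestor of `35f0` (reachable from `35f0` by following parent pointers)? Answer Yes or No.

No

Ancestors of 35f0: {35f0, 43c1, bb2b, be57}.
f117 is not in that set, so it is not an ancestor of 35f0.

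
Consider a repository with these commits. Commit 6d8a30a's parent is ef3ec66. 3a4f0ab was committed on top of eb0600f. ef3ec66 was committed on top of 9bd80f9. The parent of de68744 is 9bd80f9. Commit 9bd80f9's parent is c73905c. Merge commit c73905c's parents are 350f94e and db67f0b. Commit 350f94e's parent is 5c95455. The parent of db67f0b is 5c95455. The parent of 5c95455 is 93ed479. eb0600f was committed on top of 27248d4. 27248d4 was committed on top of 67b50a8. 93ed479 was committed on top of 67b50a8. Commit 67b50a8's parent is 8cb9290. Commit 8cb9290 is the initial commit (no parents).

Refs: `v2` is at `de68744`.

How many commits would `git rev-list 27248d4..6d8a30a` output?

Reachable from 6d8a30a: {350f94e, 5c95455, 67b50a8, 6d8a30a, 8cb9290, 93ed479, 9bd80f9, c73905c, db67f0b, ef3ec66}.
Reachable from 27248d4: {27248d4, 67b50a8, 8cb9290}.
In 6d8a30a's history but not 27248d4's: {350f94e, 5c95455, 6d8a30a, 93ed479, 9bd80f9, c73905c, db67f0b, ef3ec66} — 8 commits.

8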